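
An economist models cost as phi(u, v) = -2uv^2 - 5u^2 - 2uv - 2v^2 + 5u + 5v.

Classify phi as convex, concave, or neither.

The term -2uv^2 is cubic, so the Hessian is not constant.
∂²phi/∂v² = -4u - 4, which takes both signs as u varies (negative for sufficiently large u). A diagonal entry of the Hessian changing sign means the Hessian is neither positive- nor negative-semidefinite on all of R^2.

neither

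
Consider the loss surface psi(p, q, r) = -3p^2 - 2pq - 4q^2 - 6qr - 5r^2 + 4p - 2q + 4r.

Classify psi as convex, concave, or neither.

concave

psi is quadratic, so its Hessian is the constant matrix H = [[-6, -2, 0], [-2, -8, -6], [0, -6, -10]].
Leading principal minors: -6, 44, -224.
Signs alternate −, +, − ⇒ H ≺ 0 ⇒ concave.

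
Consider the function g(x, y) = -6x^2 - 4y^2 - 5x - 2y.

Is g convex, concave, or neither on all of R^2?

concave

g is quadratic, so its Hessian is the constant matrix H = [[-12, 0], [0, -8]].
det(H) = 96, tr(H) = -20.
det(H) > 0 and tr(H) < 0, so H is negative definite everywhere: concave.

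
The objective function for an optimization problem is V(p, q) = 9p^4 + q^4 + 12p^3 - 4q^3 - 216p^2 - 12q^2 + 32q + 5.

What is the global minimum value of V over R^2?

V(p,q) separates as A(p) + B(q) + 5, so its minimum is min A + min B + 5.
A'(p) = 36p(p - 3)(p + 4) vanishes at p ∈ {-4, 0, 3}; B'(q) = 4(q - 4)(q - 1)(q + 2) vanishes at q ∈ {-2, 1, 4}.
Local minima of A (where A''>0): A(-4)=-1920, A(3)=-891. Local minima of B: B(-2)=-64, B(4)=-64.
So the global minimum of V is A(-4) + B(-2) + 5 = -1920 − 64 + 5 = -1979, attained at (-4, -2).

-1979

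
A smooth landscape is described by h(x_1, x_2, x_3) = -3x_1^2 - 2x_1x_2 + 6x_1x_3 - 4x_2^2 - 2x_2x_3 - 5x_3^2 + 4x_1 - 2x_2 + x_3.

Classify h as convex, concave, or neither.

h is quadratic, so its Hessian is the constant matrix H = [[-6, -2, 6], [-2, -8, -2], [6, -2, -10]].
Leading principal minors: -6, 44, -80.
Signs alternate −, +, − ⇒ H ≺ 0 ⇒ concave.

concave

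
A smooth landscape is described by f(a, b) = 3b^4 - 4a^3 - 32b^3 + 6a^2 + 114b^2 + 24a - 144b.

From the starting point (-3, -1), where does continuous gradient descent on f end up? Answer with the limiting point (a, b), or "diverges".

(-1, 1)

f is separable, so gradient descent decouples: a follows -∂f/∂a, b follows -∂f/∂b.
∂f/∂a = -12(a - 2)(a + 1); at a=-3 this is -120, so a increases.
∂f/∂b = 12(b - 4)(b - 3)(b - 1); at b=-1 this is -480, so b increases.
a converges to its nearest critical value -1 (a local min of the a-part); b converges to 1. The iterate converges to (-1, 1).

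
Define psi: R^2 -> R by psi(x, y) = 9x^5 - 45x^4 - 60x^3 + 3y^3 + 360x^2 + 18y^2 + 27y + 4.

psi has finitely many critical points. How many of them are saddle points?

psi separates as a function of x plus a function of y, so ∇psi=0 decouples.
∂psi/∂x = 45x(x - 4)(x - 2)(x + 2) = 0 at x ∈ {-2, 0, 2, 4}; ∂psi/∂y = 9(y + 1)(y + 3) = 0 at y ∈ {-3, -1}.
The Hessian is diagonal: diag(psi_xx, psi_yy). Second derivatives: psi_xx(-2)=-2160, psi_xx(0)=720, psi_xx(2)=-720, psi_xx(4)=2160; psi_yy(-3)=-18, psi_yy(-1)=18.
Saddle points occur where the two diagonal entries have opposite signs: (-2, -1), (0, -3), (2, -1), (4, -3). Count: 4.

4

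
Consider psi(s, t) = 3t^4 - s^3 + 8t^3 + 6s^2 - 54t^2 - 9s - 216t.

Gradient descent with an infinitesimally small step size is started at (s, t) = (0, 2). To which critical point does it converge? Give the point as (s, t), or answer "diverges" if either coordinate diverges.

(1, 3)

psi is separable, so gradient descent decouples: s follows -∂psi/∂s, t follows -∂psi/∂t.
∂psi/∂s = -3(s - 3)(s - 1); at s=0 this is -9, so s increases.
∂psi/∂t = 12(t - 3)(t + 2)(t + 3); at t=2 this is -240, so t increases.
s converges to its nearest critical value 1 (a local min of the s-part); t converges to 3. The iterate converges to (1, 3).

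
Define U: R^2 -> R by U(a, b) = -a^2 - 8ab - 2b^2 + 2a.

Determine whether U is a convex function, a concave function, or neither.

neither

U is quadratic, so its Hessian is the constant matrix H = [[-2, -8], [-8, -4]].
det(H) = -56, tr(H) = -6.
det(H) < 0, so H is indefinite: neither convex nor concave.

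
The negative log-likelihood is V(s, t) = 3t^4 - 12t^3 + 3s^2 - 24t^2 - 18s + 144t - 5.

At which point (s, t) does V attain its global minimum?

(3, -2)

V(s,t) separates as P(s) + Q(t) − 5, so its minimum is min P + min Q − 5.
P'(s) = 6s - 18 vanishes at s ∈ {3}; Q'(t) = 12(t - 3)(t - 2)(t + 2) vanishes at t ∈ {-2, 2, 3}.
Local minima of P (where P''>0): P(3)=-27. Local minima of Q: Q(-2)=-240, Q(3)=135.
So the global minimum of V is P(3) + Q(-2) − 5 = -27 − 240 − 5 = -272, attained at (3, -2).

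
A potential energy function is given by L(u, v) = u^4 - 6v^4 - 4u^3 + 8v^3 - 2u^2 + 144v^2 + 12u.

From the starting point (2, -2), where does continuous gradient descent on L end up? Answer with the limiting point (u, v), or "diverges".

(3, 0)

L is separable, so gradient descent decouples: u follows -∂L/∂u, v follows -∂L/∂v.
∂L/∂u = 4(u - 3)(u - 1)(u + 1); at u=2 this is -12, so u increases.
∂L/∂v = -24v(v - 4)(v + 3); at v=-2 this is -288, so v increases.
u converges to its nearest critical value 3 (a local min of the u-part); v converges to 0. The iterate converges to (3, 0).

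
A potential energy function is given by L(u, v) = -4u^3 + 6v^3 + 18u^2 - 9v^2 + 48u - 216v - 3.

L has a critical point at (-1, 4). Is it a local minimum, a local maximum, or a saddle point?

The mixed partial ∂²L/∂u∂v is 0, so the Hessian at any point is diag(L_uu, L_vv) = diag(12(-2u + 3), 18(2v - 1)).
At (-1, 4): H = diag(60, 126).
Both eigenvalues are positive, so H is positive definite: a local minimum.

local minimum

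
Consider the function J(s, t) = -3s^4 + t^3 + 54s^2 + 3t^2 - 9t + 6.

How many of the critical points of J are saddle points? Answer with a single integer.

J separates as a function of s plus a function of t, so ∇J=0 decouples.
∂J/∂s = -12s(s - 3)(s + 3) = 0 at s ∈ {-3, 0, 3}; ∂J/∂t = 3(t - 1)(t + 3) = 0 at t ∈ {-3, 1}.
The Hessian is diagonal: diag(J_ss, J_tt). Second derivatives: J_ss(-3)=-216, J_ss(0)=108, J_ss(3)=-216; J_tt(-3)=-12, J_tt(1)=12.
Saddle points occur where the two diagonal entries have opposite signs: (-3, 1), (0, -3), (3, 1). Count: 3.

3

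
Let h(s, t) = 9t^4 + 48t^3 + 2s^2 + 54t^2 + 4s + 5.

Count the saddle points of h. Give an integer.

1

h separates as a function of s plus a function of t, so ∇h=0 decouples.
∂h/∂s = 4(s + 1) = 0 at s ∈ {-1}; ∂h/∂t = 36t(t + 1)(t + 3) = 0 at t ∈ {-3, -1, 0}.
The Hessian is diagonal: diag(h_ss, h_tt). Second derivatives: h_ss(-1)=4; h_tt(-3)=216, h_tt(-1)=-72, h_tt(0)=108.
Saddle points occur where the two diagonal entries have opposite signs: (-1, -1). Count: 1.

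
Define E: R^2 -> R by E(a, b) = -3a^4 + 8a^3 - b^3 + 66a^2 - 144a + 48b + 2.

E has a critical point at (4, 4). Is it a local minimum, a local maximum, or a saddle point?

local maximum

The mixed partial ∂²E/∂a∂b is 0, so the Hessian at any point is diag(E_aa, E_bb) = diag(12(-3a^2 + 4a + 11), -6b).
At (4, 4): H = diag(-252, -24).
Both eigenvalues are negative, so H is negative definite: a local maximum.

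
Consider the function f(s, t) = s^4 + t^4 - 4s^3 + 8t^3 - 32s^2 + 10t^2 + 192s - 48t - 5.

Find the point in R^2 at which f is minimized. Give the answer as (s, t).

f(s,t) separates as P(s) + Q(t) − 5, so its minimum is min P + min Q − 5.
P'(s) = 4(s - 4)(s - 3)(s + 4) vanishes at s ∈ {-4, 3, 4}; Q'(t) = 4(t - 1)(t + 3)(t + 4) vanishes at t ∈ {-4, -3, 1}.
Local minima of P (where P''>0): P(-4)=-768, P(4)=256. Local minima of Q: Q(-4)=96, Q(1)=-29.
So the global minimum of f is P(-4) + Q(1) − 5 = -768 − 29 − 5 = -802, attained at (-4, 1).

(-4, 1)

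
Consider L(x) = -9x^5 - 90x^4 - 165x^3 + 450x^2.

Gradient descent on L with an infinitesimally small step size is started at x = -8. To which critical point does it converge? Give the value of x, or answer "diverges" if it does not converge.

L'(x) = -45x(x - 1)(x + 4)(x + 5), so L'(-8) = -38880.
Gradient descent moves in the -L' direction, i.e. x is increasing.
The nearest critical point in that direction is x = -5, where L'' = 1350 > 0 (a local minimum). The iterate converges there.

-5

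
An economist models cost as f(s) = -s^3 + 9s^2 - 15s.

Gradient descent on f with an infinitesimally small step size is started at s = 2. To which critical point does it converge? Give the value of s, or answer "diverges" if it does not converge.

1

f'(s) = -3(s - 5)(s - 1), so f'(2) = 9.
Gradient descent moves in the -f' direction, i.e. s is decreasing.
The nearest critical point in that direction is s = 1, where f'' = 12 > 0 (a local minimum). The iterate converges there.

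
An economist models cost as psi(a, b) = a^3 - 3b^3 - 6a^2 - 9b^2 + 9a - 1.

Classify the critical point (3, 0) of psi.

The mixed partial ∂²psi/∂a∂b is 0, so the Hessian at any point is diag(psi_aa, psi_bb) = diag(6(a - 2), -18(b + 1)).
At (3, 0): H = diag(6, -18).
The eigenvalues have opposite signs, so H is indefinite: a saddle point.

saddle point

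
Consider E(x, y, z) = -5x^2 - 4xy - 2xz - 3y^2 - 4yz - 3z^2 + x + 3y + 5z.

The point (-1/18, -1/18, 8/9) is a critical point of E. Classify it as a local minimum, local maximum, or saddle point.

local maximum

The Hessian is constant: H = [[-10, -4, -2], [-4, -6, -4], [-2, -4, -6]].
Leading principal minors: Δ₁ = -10, Δ₂ = 44, Δ₃ = -144.
The minors alternate sign starting negative (−, +, −), so H is negative definite: a local maximum.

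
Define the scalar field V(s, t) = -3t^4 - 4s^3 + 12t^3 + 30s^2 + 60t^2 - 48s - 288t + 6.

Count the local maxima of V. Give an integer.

V separates as a function of s plus a function of t, so ∇V=0 decouples.
∂V/∂s = -12(s - 4)(s - 1) = 0 at s ∈ {1, 4}; ∂V/∂t = -12(t - 4)(t - 2)(t + 3) = 0 at t ∈ {-3, 2, 4}.
The Hessian is diagonal: diag(V_ss, V_tt). Second derivatives: V_ss(1)=36, V_ss(4)=-36; V_tt(-3)=-420, V_tt(2)=120, V_tt(4)=-168.
Local maxima occur where both diagonal entries negative: (4, -3), (4, 4). Count: 2.

2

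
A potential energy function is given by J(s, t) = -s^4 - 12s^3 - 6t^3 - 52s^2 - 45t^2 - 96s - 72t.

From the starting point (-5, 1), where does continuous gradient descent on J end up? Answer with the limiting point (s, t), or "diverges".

diverges

J is separable, so gradient descent decouples: s follows -∂J/∂s, t follows -∂J/∂t.
∂J/∂s = -4(s + 2)(s + 3)(s + 4); at s=-5 this is 24, so s decreases.
∂J/∂t = -18(t + 1)(t + 4); at t=1 this is -180, so t increases.
The s-coordinate has no critical point in that direction and runs off to infinity.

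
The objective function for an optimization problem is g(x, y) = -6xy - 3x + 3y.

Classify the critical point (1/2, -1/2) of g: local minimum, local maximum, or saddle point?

saddle point

The Hessian of g is constant: H = [[0, -6], [-6, 0]].
det(H) = 0·0 − (-6)² = -36.
Since det(H) < 0, H is indefinite and the critical point is a saddle point.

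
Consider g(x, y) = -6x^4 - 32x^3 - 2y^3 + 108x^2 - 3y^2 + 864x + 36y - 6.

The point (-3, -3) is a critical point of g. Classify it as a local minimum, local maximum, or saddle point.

local minimum

The mixed partial ∂²g/∂x∂y is 0, so the Hessian at any point is diag(g_xx, g_yy) = diag(24(-3x^2 - 8x + 9), -6(2y + 1)).
At (-3, -3): H = diag(144, 30).
Both eigenvalues are positive, so H is positive definite: a local minimum.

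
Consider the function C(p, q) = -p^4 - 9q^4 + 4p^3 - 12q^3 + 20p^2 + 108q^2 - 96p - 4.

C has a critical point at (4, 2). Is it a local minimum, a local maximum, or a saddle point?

The mixed partial ∂²C/∂p∂q is 0, so the Hessian at any point is diag(C_pp, C_qq) = diag(4(-3p^2 + 6p + 10), 36(-3q^2 - 2q + 6)).
At (4, 2): H = diag(-56, -360).
Both eigenvalues are negative, so H is negative definite: a local maximum.

local maximum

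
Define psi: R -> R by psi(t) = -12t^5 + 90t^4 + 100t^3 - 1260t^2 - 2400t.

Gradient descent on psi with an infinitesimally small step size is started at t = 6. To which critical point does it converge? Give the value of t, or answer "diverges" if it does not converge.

diverges

psi'(t) = -60(t - 5)(t - 4)(t + 1)(t + 2), so psi'(6) = -6720.
Gradient descent moves in the -psi' direction, i.e. t is increasing.
There is no critical point above t=6, and psi' keeps the same sign, so the iterate runs off to +∞.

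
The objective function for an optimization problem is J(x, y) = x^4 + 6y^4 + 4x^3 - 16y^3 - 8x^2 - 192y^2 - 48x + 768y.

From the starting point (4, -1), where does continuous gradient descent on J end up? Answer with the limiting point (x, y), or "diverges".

(2, -4)

J is separable, so gradient descent decouples: x follows -∂J/∂x, y follows -∂J/∂y.
∂J/∂x = 4(x - 2)(x + 2)(x + 3); at x=4 this is 336, so x decreases.
∂J/∂y = 24(y - 4)(y - 2)(y + 4); at y=-1 this is 1080, so y decreases.
x converges to its nearest critical value 2 (a local min of the x-part); y converges to -4. The iterate converges to (2, -4).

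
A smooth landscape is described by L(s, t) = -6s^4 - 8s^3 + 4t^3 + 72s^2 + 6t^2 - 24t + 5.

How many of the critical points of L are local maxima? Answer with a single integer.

2

L separates as a function of s plus a function of t, so ∇L=0 decouples.
∂L/∂s = -24s(s - 2)(s + 3) = 0 at s ∈ {-3, 0, 2}; ∂L/∂t = 12(t - 1)(t + 2) = 0 at t ∈ {-2, 1}.
The Hessian is diagonal: diag(L_ss, L_tt). Second derivatives: L_ss(-3)=-360, L_ss(0)=144, L_ss(2)=-240; L_tt(-2)=-36, L_tt(1)=36.
Local maxima occur where both diagonal entries negative: (-3, -2), (2, -2). Count: 2.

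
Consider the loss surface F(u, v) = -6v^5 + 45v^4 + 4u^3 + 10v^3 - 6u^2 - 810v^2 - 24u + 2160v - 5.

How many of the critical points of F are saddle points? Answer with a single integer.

F separates as a function of u plus a function of v, so ∇F=0 decouples.
∂F/∂u = 12(u - 2)(u + 1) = 0 at u ∈ {-1, 2}; ∂F/∂v = -30(v - 4)(v - 3)(v - 2)(v + 3) = 0 at v ∈ {-3, 2, 3, 4}.
The Hessian is diagonal: diag(F_uu, F_vv). Second derivatives: F_uu(-1)=-36, F_uu(2)=36; F_vv(-3)=6300, F_vv(2)=-300, F_vv(3)=180, F_vv(4)=-420.
Saddle points occur where the two diagonal entries have opposite signs: (-1, -3), (-1, 3), (2, 2), (2, 4). Count: 4.

4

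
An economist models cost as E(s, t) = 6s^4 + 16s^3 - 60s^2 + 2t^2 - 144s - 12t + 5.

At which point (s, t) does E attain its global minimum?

E(s,t) separates as P(s) + Q(t) + 5, so its minimum is min P + min Q + 5.
P'(s) = 24(s - 2)(s + 1)(s + 3) vanishes at s ∈ {-3, -1, 2}; Q'(t) = 4(t - 3) vanishes at t ∈ {3}.
Local minima of P (where P''>0): P(-3)=-54, P(2)=-304. Local minima of Q: Q(3)=-18.
So the global minimum of E is P(2) + Q(3) + 5 = -304 − 18 + 5 = -317, attained at (2, 3).

(2, 3)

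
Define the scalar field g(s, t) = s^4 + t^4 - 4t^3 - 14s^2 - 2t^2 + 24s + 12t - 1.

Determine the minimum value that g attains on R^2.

g(s,t) separates as P(s) + Q(t) − 1, so its minimum is min P + min Q − 1.
P'(s) = 4(s - 2)(s - 1)(s + 3) vanishes at s ∈ {-3, 1, 2}; Q'(t) = 4(t - 3)(t - 1)(t + 1) vanishes at t ∈ {-1, 1, 3}.
Local minima of P (where P''>0): P(-3)=-117, P(2)=8. Local minima of Q: Q(-1)=-9, Q(3)=-9.
So the global minimum of g is P(-3) + Q(-1) − 1 = -117 − 9 − 1 = -127, attained at (-3, -1).

-127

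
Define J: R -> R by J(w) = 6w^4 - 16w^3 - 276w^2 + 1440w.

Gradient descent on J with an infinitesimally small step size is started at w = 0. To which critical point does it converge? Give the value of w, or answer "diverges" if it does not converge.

-5

J'(w) = 24(w - 4)(w - 3)(w + 5), so J'(0) = 1440.
Gradient descent moves in the -J' direction, i.e. w is decreasing.
The nearest critical point in that direction is w = -5, where J'' = 1728 > 0 (a local minimum). The iterate converges there.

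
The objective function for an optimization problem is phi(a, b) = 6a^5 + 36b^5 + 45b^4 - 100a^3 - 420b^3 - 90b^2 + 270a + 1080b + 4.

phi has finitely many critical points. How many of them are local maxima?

phi separates as a function of a plus a function of b, so ∇phi=0 decouples.
∂phi/∂a = 30(a - 3)(a - 1)(a + 1)(a + 3) = 0 at a ∈ {-3, -1, 1, 3}; ∂phi/∂b = 180(b - 2)(b - 1)(b + 1)(b + 3) = 0 at b ∈ {-3, -1, 1, 2}.
The Hessian is diagonal: diag(phi_aa, phi_bb). Second derivatives: phi_aa(-3)=-1440, phi_aa(-1)=480, phi_aa(1)=-480, phi_aa(3)=1440; phi_bb(-3)=-7200, phi_bb(-1)=2160, phi_bb(1)=-1440, phi_bb(2)=2700.
Local maxima occur where both diagonal entries negative: (-3, -3), (-3, 1), (1, -3), (1, 1). Count: 4.

4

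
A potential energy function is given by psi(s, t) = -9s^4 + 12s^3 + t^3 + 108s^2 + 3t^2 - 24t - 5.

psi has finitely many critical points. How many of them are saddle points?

3

psi separates as a function of s plus a function of t, so ∇psi=0 decouples.
∂psi/∂s = -36s(s - 3)(s + 2) = 0 at s ∈ {-2, 0, 3}; ∂psi/∂t = 3(t - 2)(t + 4) = 0 at t ∈ {-4, 2}.
The Hessian is diagonal: diag(psi_ss, psi_tt). Second derivatives: psi_ss(-2)=-360, psi_ss(0)=216, psi_ss(3)=-540; psi_tt(-4)=-18, psi_tt(2)=18.
Saddle points occur where the two diagonal entries have opposite signs: (-2, 2), (0, -4), (3, 2). Count: 3.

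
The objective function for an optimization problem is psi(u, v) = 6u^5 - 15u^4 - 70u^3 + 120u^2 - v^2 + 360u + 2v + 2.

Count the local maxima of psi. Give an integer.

psi separates as a function of u plus a function of v, so ∇psi=0 decouples.
∂psi/∂u = 30(u - 3)(u - 2)(u + 1)(u + 2) = 0 at u ∈ {-2, -1, 2, 3}; ∂psi/∂v = -2(v - 1) = 0 at v ∈ {1}.
The Hessian is diagonal: diag(psi_uu, psi_vv). Second derivatives: psi_uu(-2)=-600, psi_uu(-1)=360, psi_uu(2)=-360, psi_uu(3)=600; psi_vv(1)=-2.
Local maxima occur where both diagonal entries negative: (-2, 1), (2, 1). Count: 2.

2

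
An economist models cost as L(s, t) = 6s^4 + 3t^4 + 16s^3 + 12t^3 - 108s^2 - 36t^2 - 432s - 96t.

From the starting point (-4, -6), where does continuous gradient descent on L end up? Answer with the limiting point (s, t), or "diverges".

(-3, -4)

L is separable, so gradient descent decouples: s follows -∂L/∂s, t follows -∂L/∂t.
∂L/∂s = 24(s - 3)(s + 2)(s + 3); at s=-4 this is -336, so s increases.
∂L/∂t = 12(t - 2)(t + 1)(t + 4); at t=-6 this is -960, so t increases.
s converges to its nearest critical value -3 (a local min of the s-part); t converges to -4. The iterate converges to (-3, -4).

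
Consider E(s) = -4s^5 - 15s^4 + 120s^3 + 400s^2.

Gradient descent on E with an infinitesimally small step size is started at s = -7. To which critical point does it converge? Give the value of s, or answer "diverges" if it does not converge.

-5

E'(s) = -20s(s - 4)(s + 2)(s + 5), so E'(-7) = -15400.
Gradient descent moves in the -E' direction, i.e. s is increasing.
The nearest critical point in that direction is s = -5, where E'' = 2700 > 0 (a local minimum). The iterate converges there.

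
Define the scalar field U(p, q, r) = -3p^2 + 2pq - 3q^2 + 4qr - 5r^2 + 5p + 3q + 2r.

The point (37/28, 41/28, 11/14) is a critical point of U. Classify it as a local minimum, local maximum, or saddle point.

The Hessian is constant: H = [[-6, 2, 0], [2, -6, 4], [0, 4, -10]].
Leading principal minors: Δ₁ = -6, Δ₂ = 32, Δ₃ = -224.
The minors alternate sign starting negative (−, +, −), so H is negative definite: a local maximum.

local maximum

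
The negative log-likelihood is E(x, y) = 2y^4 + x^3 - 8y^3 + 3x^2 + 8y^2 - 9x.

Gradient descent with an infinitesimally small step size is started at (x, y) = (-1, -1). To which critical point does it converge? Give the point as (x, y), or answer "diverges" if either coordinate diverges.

E is separable, so gradient descent decouples: x follows -∂E/∂x, y follows -∂E/∂y.
∂E/∂x = 3(x - 1)(x + 3); at x=-1 this is -12, so x increases.
∂E/∂y = 8y(y - 2)(y - 1); at y=-1 this is -48, so y increases.
x converges to its nearest critical value 1 (a local min of the x-part); y converges to 0. The iterate converges to (1, 0).

(1, 0)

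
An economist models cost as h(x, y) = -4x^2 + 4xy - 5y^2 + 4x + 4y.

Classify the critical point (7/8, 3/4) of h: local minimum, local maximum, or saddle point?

local maximum

The Hessian of h is constant: H = [[-8, 4], [4, -10]].
det(H) = (-8)·(-10) − 4² = 64.
det(H) > 0 and tr(H) = -18 < 0, so H is negative definite and the point is a local maximum.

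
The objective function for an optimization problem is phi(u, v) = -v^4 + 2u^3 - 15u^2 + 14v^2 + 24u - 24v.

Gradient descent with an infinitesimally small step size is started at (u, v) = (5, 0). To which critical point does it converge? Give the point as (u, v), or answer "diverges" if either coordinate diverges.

phi is separable, so gradient descent decouples: u follows -∂phi/∂u, v follows -∂phi/∂v.
∂phi/∂u = 6(u - 4)(u - 1); at u=5 this is 24, so u decreases.
∂phi/∂v = -4(v - 2)(v - 1)(v + 3); at v=0 this is -24, so v increases.
u converges to its nearest critical value 4 (a local min of the u-part); v converges to 1. The iterate converges to (4, 1).

(4, 1)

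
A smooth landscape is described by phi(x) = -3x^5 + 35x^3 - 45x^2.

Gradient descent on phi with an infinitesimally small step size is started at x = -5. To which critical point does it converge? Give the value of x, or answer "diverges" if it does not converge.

-3

phi'(x) = -15x(x - 2)(x - 1)(x + 3), so phi'(-5) = -6300.
Gradient descent moves in the -phi' direction, i.e. x is increasing.
The nearest critical point in that direction is x = -3, where phi'' = 900 > 0 (a local minimum). The iterate converges there.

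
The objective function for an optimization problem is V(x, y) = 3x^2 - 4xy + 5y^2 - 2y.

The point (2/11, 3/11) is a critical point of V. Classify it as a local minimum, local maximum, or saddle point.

The Hessian of V is constant: H = [[6, -4], [-4, 10]].
det(H) = 6·10 − (-4)² = 44.
det(H) > 0 and tr(H) = 16 > 0, so H is positive definite and the point is a local minimum.

local minimum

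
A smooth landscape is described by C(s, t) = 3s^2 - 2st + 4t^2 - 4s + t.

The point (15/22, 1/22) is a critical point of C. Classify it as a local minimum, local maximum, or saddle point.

The Hessian of C is constant: H = [[6, -2], [-2, 8]].
det(H) = 6·8 − (-2)² = 44.
det(H) > 0 and tr(H) = 14 > 0, so H is positive definite and the point is a local minimum.

local minimum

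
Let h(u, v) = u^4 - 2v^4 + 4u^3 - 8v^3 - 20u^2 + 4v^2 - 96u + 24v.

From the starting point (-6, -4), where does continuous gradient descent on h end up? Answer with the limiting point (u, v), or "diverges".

diverges

h is separable, so gradient descent decouples: u follows -∂h/∂u, v follows -∂h/∂v.
∂h/∂u = 4(u - 3)(u + 2)(u + 4); at u=-6 this is -288, so u increases.
∂h/∂v = -8(v - 1)(v + 1)(v + 3); at v=-4 this is 120, so v decreases.
The v-coordinate has no critical point in that direction and runs off to infinity.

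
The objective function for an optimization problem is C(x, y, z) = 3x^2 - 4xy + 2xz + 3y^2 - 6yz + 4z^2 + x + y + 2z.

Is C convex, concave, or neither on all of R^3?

convex

C is quadratic, so its Hessian is the constant matrix H = [[6, -4, 2], [-4, 6, -6], [2, -6, 8]].
Leading principal minors: 6, 20, 16.
All positive ⇒ H ≻ 0 ⇒ convex.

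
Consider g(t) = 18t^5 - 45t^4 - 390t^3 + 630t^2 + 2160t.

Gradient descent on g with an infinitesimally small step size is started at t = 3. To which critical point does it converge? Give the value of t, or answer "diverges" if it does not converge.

g'(t) = 90(t - 4)(t - 2)(t + 1)(t + 3), so g'(3) = -2160.
Gradient descent moves in the -g' direction, i.e. t is increasing.
The nearest critical point in that direction is t = 4, where g'' = 6300 > 0 (a local minimum). The iterate converges there.

4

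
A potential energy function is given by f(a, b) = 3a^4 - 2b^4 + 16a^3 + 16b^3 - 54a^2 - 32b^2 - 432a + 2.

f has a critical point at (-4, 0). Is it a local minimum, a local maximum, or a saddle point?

saddle point

The mixed partial ∂²f/∂a∂b is 0, so the Hessian at any point is diag(f_aa, f_bb) = diag(12(3a^2 + 8a - 9), 8(-3b^2 + 12b - 8)).
At (-4, 0): H = diag(84, -64).
The eigenvalues have opposite signs, so H is indefinite: a saddle point.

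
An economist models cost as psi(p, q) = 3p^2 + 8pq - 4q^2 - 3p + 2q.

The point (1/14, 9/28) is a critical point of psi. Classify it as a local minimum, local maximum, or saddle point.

The Hessian of psi is constant: H = [[6, 8], [8, -8]].
det(H) = 6·(-8) − 8² = -112.
Since det(H) < 0, H is indefinite and the critical point is a saddle point.

saddle point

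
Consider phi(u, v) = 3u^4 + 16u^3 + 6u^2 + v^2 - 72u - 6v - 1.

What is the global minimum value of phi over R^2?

phi(u,v) separates as P(u) + Q(v) − 1, so its minimum is min P + min Q − 1.
P'(u) = 12(u - 1)(u + 2)(u + 3) vanishes at u ∈ {-3, -2, 1}; Q'(v) = 2v - 6 vanishes at v ∈ {3}.
Local minima of P (where P''>0): P(-3)=81, P(1)=-47. Local minima of Q: Q(3)=-9.
So the global minimum of phi is P(1) + Q(3) − 1 = -47 − 9 − 1 = -57, attained at (1, 3).

-57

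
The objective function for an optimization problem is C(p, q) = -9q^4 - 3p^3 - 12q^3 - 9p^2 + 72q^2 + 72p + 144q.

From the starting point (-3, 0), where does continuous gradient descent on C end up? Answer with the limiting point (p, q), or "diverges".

(-4, -1)

C is separable, so gradient descent decouples: p follows -∂C/∂p, q follows -∂C/∂q.
∂C/∂p = -9(p - 2)(p + 4); at p=-3 this is 45, so p decreases.
∂C/∂q = -36(q - 2)(q + 1)(q + 2); at q=0 this is 144, so q decreases.
p converges to its nearest critical value -4 (a local min of the p-part); q converges to -1. The iterate converges to (-4, -1).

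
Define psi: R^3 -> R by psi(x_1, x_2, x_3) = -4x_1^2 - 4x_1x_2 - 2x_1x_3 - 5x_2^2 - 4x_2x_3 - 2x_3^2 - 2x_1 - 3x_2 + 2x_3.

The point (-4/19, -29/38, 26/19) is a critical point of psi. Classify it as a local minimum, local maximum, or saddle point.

local maximum

The Hessian is constant: H = [[-8, -4, -2], [-4, -10, -4], [-2, -4, -4]].
Leading principal minors: Δ₁ = -8, Δ₂ = 64, Δ₃ = -152.
The minors alternate sign starting negative (−, +, −), so H is negative definite: a local maximum.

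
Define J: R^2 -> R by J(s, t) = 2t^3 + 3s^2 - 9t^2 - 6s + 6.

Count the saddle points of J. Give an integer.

1

J separates as a function of s plus a function of t, so ∇J=0 decouples.
∂J/∂s = 6(s - 1) = 0 at s ∈ {1}; ∂J/∂t = 6t(t - 3) = 0 at t ∈ {0, 3}.
The Hessian is diagonal: diag(J_ss, J_tt). Second derivatives: J_ss(1)=6; J_tt(0)=-18, J_tt(3)=18.
Saddle points occur where the two diagonal entries have opposite signs: (1, 0). Count: 1.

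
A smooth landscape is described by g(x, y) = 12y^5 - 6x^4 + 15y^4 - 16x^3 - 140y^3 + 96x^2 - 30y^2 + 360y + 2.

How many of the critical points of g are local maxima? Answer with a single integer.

4

g separates as a function of x plus a function of y, so ∇g=0 decouples.
∂g/∂x = -24x(x - 2)(x + 4) = 0 at x ∈ {-4, 0, 2}; ∂g/∂y = 60(y - 2)(y - 1)(y + 1)(y + 3) = 0 at y ∈ {-3, -1, 1, 2}.
The Hessian is diagonal: diag(g_xx, g_yy). Second derivatives: g_xx(-4)=-576, g_xx(0)=192, g_xx(2)=-288; g_yy(-3)=-2400, g_yy(-1)=720, g_yy(1)=-480, g_yy(2)=900.
Local maxima occur where both diagonal entries negative: (-4, -3), (-4, 1), (2, -3), (2, 1). Count: 4.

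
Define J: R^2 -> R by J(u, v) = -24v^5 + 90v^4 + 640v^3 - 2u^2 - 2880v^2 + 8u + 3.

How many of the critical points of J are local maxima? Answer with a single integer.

2

J separates as a function of u plus a function of v, so ∇J=0 decouples.
∂J/∂u = -4(u - 2) = 0 at u ∈ {2}; ∂J/∂v = -120v(v - 4)(v - 3)(v + 4) = 0 at v ∈ {-4, 0, 3, 4}.
The Hessian is diagonal: diag(J_uu, J_vv). Second derivatives: J_uu(2)=-4; J_vv(-4)=26880, J_vv(0)=-5760, J_vv(3)=2520, J_vv(4)=-3840.
Local maxima occur where both diagonal entries negative: (2, 0), (2, 4). Count: 2.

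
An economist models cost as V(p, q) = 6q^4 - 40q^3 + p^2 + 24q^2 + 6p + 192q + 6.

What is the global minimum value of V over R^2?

-125

V(p,q) separates as A(p) + B(q) + 6, so its minimum is min A + min B + 6.
A'(p) = 2p + 6 vanishes at p ∈ {-3}; B'(q) = 24(q - 4)(q - 2)(q + 1) vanishes at q ∈ {-1, 2, 4}.
Local minima of A (where A''>0): A(-3)=-9. Local minima of B: B(-1)=-122, B(4)=128.
So the global minimum of V is A(-3) + B(-1) + 6 = -9 − 122 + 6 = -125, attained at (-3, -1).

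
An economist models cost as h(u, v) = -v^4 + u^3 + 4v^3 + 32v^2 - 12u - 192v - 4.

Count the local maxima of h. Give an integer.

h separates as a function of u plus a function of v, so ∇h=0 decouples.
∂h/∂u = 3(u - 2)(u + 2) = 0 at u ∈ {-2, 2}; ∂h/∂v = -4(v - 4)(v - 3)(v + 4) = 0 at v ∈ {-4, 3, 4}.
The Hessian is diagonal: diag(h_uu, h_vv). Second derivatives: h_uu(-2)=-12, h_uu(2)=12; h_vv(-4)=-224, h_vv(3)=28, h_vv(4)=-32.
Local maxima occur where both diagonal entries negative: (-2, -4), (-2, 4). Count: 2.

2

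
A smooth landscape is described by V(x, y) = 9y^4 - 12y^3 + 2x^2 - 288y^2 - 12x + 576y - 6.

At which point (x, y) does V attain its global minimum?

(3, -4)

V(x,y) separates as P(x) + Q(y) − 6, so its minimum is min P + min Q − 6.
P'(x) = 4x - 12 vanishes at x ∈ {3}; Q'(y) = 36(y - 4)(y - 1)(y + 4) vanishes at y ∈ {-4, 1, 4}.
Local minima of P (where P''>0): P(3)=-18. Local minima of Q: Q(-4)=-3840, Q(4)=-768.
So the global minimum of V is P(3) + Q(-4) − 6 = -18 − 3840 − 6 = -3864, attained at (3, -4).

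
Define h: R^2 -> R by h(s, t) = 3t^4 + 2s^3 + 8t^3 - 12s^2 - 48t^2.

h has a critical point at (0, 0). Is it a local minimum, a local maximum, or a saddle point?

The mixed partial ∂²h/∂s∂t is 0, so the Hessian at any point is diag(h_ss, h_tt) = diag(12(s - 2), 12(3t^2 + 4t - 8)).
At (0, 0): H = diag(-24, -96).
Both eigenvalues are negative, so H is negative definite: a local maximum.

local maximum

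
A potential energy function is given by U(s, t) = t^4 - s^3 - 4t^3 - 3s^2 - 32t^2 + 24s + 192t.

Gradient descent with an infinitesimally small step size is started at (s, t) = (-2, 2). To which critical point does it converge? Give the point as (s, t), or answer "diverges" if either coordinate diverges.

(-4, -4)

U is separable, so gradient descent decouples: s follows -∂U/∂s, t follows -∂U/∂t.
∂U/∂s = -3(s - 2)(s + 4); at s=-2 this is 24, so s decreases.
∂U/∂t = 4(t - 4)(t - 3)(t + 4); at t=2 this is 48, so t decreases.
s converges to its nearest critical value -4 (a local min of the s-part); t converges to -4. The iterate converges to (-4, -4).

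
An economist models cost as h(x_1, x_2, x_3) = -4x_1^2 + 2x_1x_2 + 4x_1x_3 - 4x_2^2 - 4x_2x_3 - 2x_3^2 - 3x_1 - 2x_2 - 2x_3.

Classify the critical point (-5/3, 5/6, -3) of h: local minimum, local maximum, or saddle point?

The Hessian is constant: H = [[-8, 2, 4], [2, -8, -4], [4, -4, -4]].
Leading principal minors: Δ₁ = -8, Δ₂ = 60, Δ₃ = -48.
The minors alternate sign starting negative (−, +, −), so H is negative definite: a local maximum.

local maximum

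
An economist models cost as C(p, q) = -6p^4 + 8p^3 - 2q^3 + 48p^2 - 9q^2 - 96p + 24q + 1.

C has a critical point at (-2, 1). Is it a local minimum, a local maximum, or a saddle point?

The mixed partial ∂²C/∂p∂q is 0, so the Hessian at any point is diag(C_pp, C_qq) = diag(24(-3p^2 + 2p + 4), -6(2q + 3)).
At (-2, 1): H = diag(-288, -30).
Both eigenvalues are negative, so H is negative definite: a local maximum.

local maximum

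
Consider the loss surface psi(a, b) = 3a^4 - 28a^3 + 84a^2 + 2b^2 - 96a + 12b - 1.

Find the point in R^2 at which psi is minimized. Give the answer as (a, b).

(4, -3)

psi(a,b) separates as P(a) + Q(b) − 1, so its minimum is min P + min Q − 1.
P'(a) = 12(a - 4)(a - 2)(a - 1) vanishes at a ∈ {1, 2, 4}; Q'(b) = 4b + 12 vanishes at b ∈ {-3}.
Local minima of P (where P''>0): P(1)=-37, P(4)=-64. Local minima of Q: Q(-3)=-18.
So the global minimum of psi is P(4) + Q(-3) − 1 = -64 − 18 − 1 = -83, attained at (4, -3).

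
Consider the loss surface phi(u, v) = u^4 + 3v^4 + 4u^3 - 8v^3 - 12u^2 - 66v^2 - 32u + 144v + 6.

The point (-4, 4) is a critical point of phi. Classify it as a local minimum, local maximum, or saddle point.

The mixed partial ∂²phi/∂u∂v is 0, so the Hessian at any point is diag(phi_uu, phi_vv) = diag(12(u^2 + 2u - 2), 12(3v^2 - 4v - 11)).
At (-4, 4): H = diag(72, 252).
Both eigenvalues are positive, so H is positive definite: a local minimum.

local minimum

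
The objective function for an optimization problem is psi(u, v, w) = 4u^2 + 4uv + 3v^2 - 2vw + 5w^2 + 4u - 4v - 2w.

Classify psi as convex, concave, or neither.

convex

psi is quadratic, so its Hessian is the constant matrix H = [[8, 4, 0], [4, 6, -2], [0, -2, 10]].
Leading principal minors: 8, 32, 288.
All positive ⇒ H ≻ 0 ⇒ convex.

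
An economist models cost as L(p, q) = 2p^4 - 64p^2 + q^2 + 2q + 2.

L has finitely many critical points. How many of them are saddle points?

1

L separates as a function of p plus a function of q, so ∇L=0 decouples.
∂L/∂p = 8p(p - 4)(p + 4) = 0 at p ∈ {-4, 0, 4}; ∂L/∂q = 2(q + 1) = 0 at q ∈ {-1}.
The Hessian is diagonal: diag(L_pp, L_qq). Second derivatives: L_pp(-4)=256, L_pp(0)=-128, L_pp(4)=256; L_qq(-1)=2.
Saddle points occur where the two diagonal entries have opposite signs: (0, -1). Count: 1.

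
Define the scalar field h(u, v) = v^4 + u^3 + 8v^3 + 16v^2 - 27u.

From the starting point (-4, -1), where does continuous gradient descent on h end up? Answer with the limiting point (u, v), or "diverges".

h is separable, so gradient descent decouples: u follows -∂h/∂u, v follows -∂h/∂v.
∂h/∂u = 3(u - 3)(u + 3); at u=-4 this is 21, so u decreases.
∂h/∂v = 4v(v + 2)(v + 4); at v=-1 this is -12, so v increases.
The u-coordinate has no critical point in that direction and runs off to infinity.

diverges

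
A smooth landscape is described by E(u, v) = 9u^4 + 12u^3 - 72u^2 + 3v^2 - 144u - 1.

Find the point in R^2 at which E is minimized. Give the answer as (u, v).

E(u,v) separates as P(u) + Q(v) − 1, so its minimum is min P + min Q − 1.
P'(u) = 36(u - 2)(u + 1)(u + 2) vanishes at u ∈ {-2, -1, 2}; Q'(v) = 6v vanishes at v ∈ {0}.
Local minima of P (where P''>0): P(-2)=48, P(2)=-336. Local minima of Q: Q(0)=0.
So the global minimum of E is P(2) + Q(0) − 1 = -336 + 0 − 1 = -337, attained at (2, 0).

(2, 0)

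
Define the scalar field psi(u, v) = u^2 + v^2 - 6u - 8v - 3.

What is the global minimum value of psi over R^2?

-28

psi(u,v) separates as P(u) + Q(v) − 3, so its minimum is min P + min Q − 3.
P'(u) = 2u - 6 vanishes at u ∈ {3}; Q'(v) = 2v - 8 vanishes at v ∈ {4}.
Local minima of P (where P''>0): P(3)=-9. Local minima of Q: Q(4)=-16.
So the global minimum of psi is P(3) + Q(4) − 3 = -9 − 16 − 3 = -28, attained at (3, 4).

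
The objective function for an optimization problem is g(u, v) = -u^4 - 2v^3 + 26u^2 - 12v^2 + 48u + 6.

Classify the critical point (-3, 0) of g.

The mixed partial ∂²g/∂u∂v is 0, so the Hessian at any point is diag(g_uu, g_vv) = diag(4(-3u^2 + 13), -12(v + 2)).
At (-3, 0): H = diag(-56, -24).
Both eigenvalues are negative, so H is negative definite: a local maximum.

local maximum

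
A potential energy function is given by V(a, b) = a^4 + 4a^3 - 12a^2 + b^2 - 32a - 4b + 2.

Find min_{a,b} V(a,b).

-66

V(a,b) separates as P(a) + Q(b) + 2, so its minimum is min P + min Q + 2.
P'(a) = 4(a - 2)(a + 1)(a + 4) vanishes at a ∈ {-4, -1, 2}; Q'(b) = 2b - 4 vanishes at b ∈ {2}.
Local minima of P (where P''>0): P(-4)=-64, P(2)=-64. Local minima of Q: Q(2)=-4.
So the global minimum of V is P(-4) + Q(2) + 2 = -64 − 4 + 2 = -66, attained at (-4, 2).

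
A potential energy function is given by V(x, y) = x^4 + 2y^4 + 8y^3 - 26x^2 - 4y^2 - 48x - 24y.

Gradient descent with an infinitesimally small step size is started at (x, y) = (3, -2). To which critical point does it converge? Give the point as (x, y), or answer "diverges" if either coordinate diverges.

V is separable, so gradient descent decouples: x follows -∂V/∂x, y follows -∂V/∂y.
∂V/∂x = 4(x - 4)(x + 1)(x + 3); at x=3 this is -96, so x increases.
∂V/∂y = 8(y - 1)(y + 1)(y + 3); at y=-2 this is 24, so y decreases.
x converges to its nearest critical value 4 (a local min of the x-part); y converges to -3. The iterate converges to (4, -3).

(4, -3)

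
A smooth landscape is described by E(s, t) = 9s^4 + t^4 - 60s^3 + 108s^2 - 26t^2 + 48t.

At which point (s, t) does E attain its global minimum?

(0, -4)

E(s,t) separates as P(s) + Q(t), so its minimum is min P + min Q.
P'(s) = 36s(s - 3)(s - 2) vanishes at s ∈ {0, 2, 3}; Q'(t) = 4(t - 3)(t - 1)(t + 4) vanishes at t ∈ {-4, 1, 3}.
Local minima of P (where P''>0): P(0)=0, P(3)=81. Local minima of Q: Q(-4)=-352, Q(3)=-9.
So the global minimum of E is P(0) + Q(-4) = 0 − 352 = -352, attained at (0, -4).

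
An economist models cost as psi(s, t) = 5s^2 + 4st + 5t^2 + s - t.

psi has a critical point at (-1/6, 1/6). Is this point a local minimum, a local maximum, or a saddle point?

local minimum

The Hessian of psi is constant: H = [[10, 4], [4, 10]].
det(H) = 10·10 − 4² = 84.
det(H) > 0 and tr(H) = 20 > 0, so H is positive definite and the point is a local minimum.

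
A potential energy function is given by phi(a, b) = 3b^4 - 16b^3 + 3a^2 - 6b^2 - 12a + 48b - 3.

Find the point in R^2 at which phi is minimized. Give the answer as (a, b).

(2, 4)

phi(a,b) separates as P(a) + Q(b) − 3, so its minimum is min P + min Q − 3.
P'(a) = 6a - 12 vanishes at a ∈ {2}; Q'(b) = 12(b - 4)(b - 1)(b + 1) vanishes at b ∈ {-1, 1, 4}.
Local minima of P (where P''>0): P(2)=-12. Local minima of Q: Q(-1)=-35, Q(4)=-160.
So the global minimum of phi is P(2) + Q(4) − 3 = -12 − 160 − 3 = -175, attained at (2, 4).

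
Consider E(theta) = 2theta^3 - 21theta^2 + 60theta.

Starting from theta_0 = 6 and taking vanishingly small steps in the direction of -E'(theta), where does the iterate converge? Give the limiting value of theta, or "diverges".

E'(theta) = 6(theta - 5)(theta - 2), so E'(6) = 24.
Gradient descent moves in the -E' direction, i.e. theta is decreasing.
The nearest critical point in that direction is theta = 5, where E'' = 18 > 0 (a local minimum). The iterate converges there.

5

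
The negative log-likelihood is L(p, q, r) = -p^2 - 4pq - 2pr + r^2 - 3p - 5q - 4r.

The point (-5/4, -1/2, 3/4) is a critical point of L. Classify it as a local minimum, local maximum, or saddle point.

saddle point

The Hessian is constant: H = [[-2, -4, -2], [-4, 0, 0], [-2, 0, 2]].
Leading principal minors: Δ₁ = -2, Δ₂ = -16, Δ₃ = -32.
The minors fit neither the all-positive nor the alternating-sign pattern, so H is indefinite: a saddle point.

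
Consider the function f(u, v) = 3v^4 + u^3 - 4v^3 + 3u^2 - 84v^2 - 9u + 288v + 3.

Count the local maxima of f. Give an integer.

1

f separates as a function of u plus a function of v, so ∇f=0 decouples.
∂f/∂u = 3(u - 1)(u + 3) = 0 at u ∈ {-3, 1}; ∂f/∂v = 12(v - 3)(v - 2)(v + 4) = 0 at v ∈ {-4, 2, 3}.
The Hessian is diagonal: diag(f_uu, f_vv). Second derivatives: f_uu(-3)=-12, f_uu(1)=12; f_vv(-4)=504, f_vv(2)=-72, f_vv(3)=84.
Local maxima occur where both diagonal entries negative: (-3, 2). Count: 1.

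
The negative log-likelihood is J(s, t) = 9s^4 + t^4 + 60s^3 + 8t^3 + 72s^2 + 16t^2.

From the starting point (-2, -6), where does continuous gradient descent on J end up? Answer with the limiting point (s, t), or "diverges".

(-4, -4)

J is separable, so gradient descent decouples: s follows -∂J/∂s, t follows -∂J/∂t.
∂J/∂s = 36s(s + 1)(s + 4); at s=-2 this is 144, so s decreases.
∂J/∂t = 4t(t + 2)(t + 4); at t=-6 this is -192, so t increases.
s converges to its nearest critical value -4 (a local min of the s-part); t converges to -4. The iterate converges to (-4, -4).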